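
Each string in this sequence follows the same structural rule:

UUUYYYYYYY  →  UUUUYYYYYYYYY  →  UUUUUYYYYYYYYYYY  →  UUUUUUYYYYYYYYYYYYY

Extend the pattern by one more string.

UUUUUUUYYYYYYYYYYYYYYY

Term n consists of n U's, followed by 2n+1 Y's, where the shown terms are n = 3, 4, 5, 6.
For the next term, n = 7, so the run lengths are 7, 15.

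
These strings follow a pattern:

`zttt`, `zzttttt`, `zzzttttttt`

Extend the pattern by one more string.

Term n consists of n z's, followed by 2n+1 t's (n = 1, 2, …).
At n = 4 the blocks have lengths 4, 9.

zzzzttttttttt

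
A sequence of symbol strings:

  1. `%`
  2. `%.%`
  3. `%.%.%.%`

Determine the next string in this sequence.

Every step duplicates the string with '.' between the halves.
So the next term is two copies of %.%.%.% with '.' between the halves.

%.%.%.%.%.%.%.%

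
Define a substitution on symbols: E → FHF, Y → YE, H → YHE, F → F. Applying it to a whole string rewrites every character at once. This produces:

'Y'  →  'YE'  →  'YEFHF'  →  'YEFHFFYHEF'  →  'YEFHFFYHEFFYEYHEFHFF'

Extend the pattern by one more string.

φ(YEFHFFYHEFFYEYHEFHFF) expands symbol-by-symbol to YE FHF F YHE F F YE YHE FHF F F YE FHF YE YHE FHF F YHE F F; joining the 20 pieces gives the next term.

YEFHFFYHEFFYEYHEFHFFFYEFHFYEYHEFHFFYHEFF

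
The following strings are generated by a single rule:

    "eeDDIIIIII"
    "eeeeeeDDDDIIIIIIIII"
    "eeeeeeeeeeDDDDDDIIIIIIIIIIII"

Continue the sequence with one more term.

Each string has the form e^{4n-2} D^{2n} I^{3n+3} (n = 1, 2, …).
Setting n = 4 gives 14, 8, 15 characters in each block.

eeeeeeeeeeeeeeDDDDDDDDIIIIIIIIIIIIIII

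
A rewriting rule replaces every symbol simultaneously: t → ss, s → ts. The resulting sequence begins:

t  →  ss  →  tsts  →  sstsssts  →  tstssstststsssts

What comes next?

sstssstststssstssstssstststsssts

Replace each of the 16 characters of tstssstststsssts in place — ss ts ss ts ts ts ss ts ss ts ss ts ts ts ss ts — and concatenate.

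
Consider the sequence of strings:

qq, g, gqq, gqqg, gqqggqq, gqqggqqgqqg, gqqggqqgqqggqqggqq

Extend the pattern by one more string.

Each term (from the third on) is the previous term followed by the one before it: term 3 = g·qq = gqq.
So term 8 is gqqggqqgqqggqqggqq·gqqggqqgqqg.

gqqggqqgqqggqqggqqgqqggqqgqqg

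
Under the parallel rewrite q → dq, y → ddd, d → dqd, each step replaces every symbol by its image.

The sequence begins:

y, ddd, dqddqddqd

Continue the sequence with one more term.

Expanding dqddqddqd: d→dqd, q→dq, d→dqd, d→dqd, q→dq, d→dqd, d→dqd, q→dq, d→dqd. Concatenated: dqd dq dqd dqd dq dqd dqd dq dqd.

dqddqdqddqddqdqddqddqdqd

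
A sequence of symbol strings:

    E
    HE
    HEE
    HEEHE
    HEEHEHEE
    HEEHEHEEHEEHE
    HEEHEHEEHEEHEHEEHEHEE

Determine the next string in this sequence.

From term 3 onward, concatenate the last term with the second-to-last: HE·E = HEE, HEE·HE = HEEHE, …
So term 8 is HEEHEHEEHEEHEHEEHEHEE·HEEHEHEEHEEHE.

HEEHEHEEHEEHEHEEHEHEEHEEHEHEEHEEHE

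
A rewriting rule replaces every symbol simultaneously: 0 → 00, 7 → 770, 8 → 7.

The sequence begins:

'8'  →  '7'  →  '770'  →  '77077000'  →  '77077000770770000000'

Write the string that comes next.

φ(77077000770770000000) expands symbol-by-symbol to 770 770 00 770 770 00 00 00 770 770 00 770 770 00 00 00 00 00 00 00; joining the 20 pieces gives the next term.

770770007707700000007707700077077000000000000000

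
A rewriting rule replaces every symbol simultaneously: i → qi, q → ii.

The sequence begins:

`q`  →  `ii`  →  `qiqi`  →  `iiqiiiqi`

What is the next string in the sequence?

qiqiiiqiqiqiiiqi

Expanding iiqiiiqi: i→qi, i→qi, q→ii, i→qi, i→qi, i→qi, q→ii, i→qi. Concatenated: qi qi ii qi qi qi ii qi.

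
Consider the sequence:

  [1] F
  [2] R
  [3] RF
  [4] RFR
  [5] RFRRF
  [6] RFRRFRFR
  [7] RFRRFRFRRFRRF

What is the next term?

RFRRFRFRRFRRFRFRRFRFR

From term 3 onward, concatenate the last term with the second-to-last: R·F = RF, RF·R = RFR, …
The next term joins RFRRFRFRRFRRF and RFRRFRFR.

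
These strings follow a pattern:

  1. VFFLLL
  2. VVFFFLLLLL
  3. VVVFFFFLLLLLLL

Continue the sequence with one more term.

Term n consists of n-1 V's, followed by n F's, followed by 2n-1 L's, where the shown terms are n = 2, 3, 4.
Setting n = 5 gives 4, 5, 9 characters in each block.

VVVVFFFFFLLLLLLLLL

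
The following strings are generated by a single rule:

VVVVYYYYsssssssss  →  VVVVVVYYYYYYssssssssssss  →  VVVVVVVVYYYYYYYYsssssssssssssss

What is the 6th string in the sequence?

VVVVVVVVVVVVVVYYYYYYYYYYYYYYssssssssssssssssssssssss

Term n consists of 2n V's, followed by 2n Y's, followed by 3n+3 s's, where the shown terms are n = 2, 3, 4.
For term 6, n = 7, so the run lengths are 14, 14, 24.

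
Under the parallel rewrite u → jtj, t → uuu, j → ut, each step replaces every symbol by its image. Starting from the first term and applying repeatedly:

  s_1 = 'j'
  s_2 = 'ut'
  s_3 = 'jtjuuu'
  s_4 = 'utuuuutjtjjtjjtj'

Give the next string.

Applying the rule to each of the 16 symbols of utuuuutjtjjtjjtj gives the pieces jtj uuu jtj jtj jtj jtj uuu ut uuu ut ut uuu ut ut uuu ut, which concatenate to the answer.

jtjuuujtjjtjjtjjtjuuuutuuuututuuuututuuuut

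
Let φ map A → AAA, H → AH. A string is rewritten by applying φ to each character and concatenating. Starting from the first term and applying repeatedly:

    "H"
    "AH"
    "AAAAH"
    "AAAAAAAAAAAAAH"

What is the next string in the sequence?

φ(AAAAAAAAAAAAAH) expands symbol-by-symbol to AAA AAA AAA AAA AAA AAA AAA AAA AAA AAA AAA AAA AAA AH; joining the 14 pieces gives the next term.

AAAAAAAAAAAAAAAAAAAAAAAAAAAAAAAAAAAAAAAAH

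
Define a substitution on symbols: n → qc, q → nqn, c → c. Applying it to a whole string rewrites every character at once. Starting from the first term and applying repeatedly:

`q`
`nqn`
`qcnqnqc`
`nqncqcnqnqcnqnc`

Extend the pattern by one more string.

Rewriting the 15 symbols of nqncqcnqnqcnqnc one by one yields qc nqn qc c nqn c qc nqn qc nqn c qc nqn qc c; concatenated:

qcnqnqccnqncqcnqnqcnqncqcnqnqcc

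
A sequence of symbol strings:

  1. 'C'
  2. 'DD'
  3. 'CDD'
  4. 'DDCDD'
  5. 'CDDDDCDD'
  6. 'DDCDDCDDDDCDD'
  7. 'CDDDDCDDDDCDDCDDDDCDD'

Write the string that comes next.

DDCDDCDDDDCDDCDDDDCDDDDCDDCDDDDCDD

Each term (from the third on) is the two preceding terms concatenated in order: term 3 = C·DD = CDD.
Continuing: DDCDDCDDDDCDD · CDDDDCDDDDCDDCDDDDCDD gives term 8.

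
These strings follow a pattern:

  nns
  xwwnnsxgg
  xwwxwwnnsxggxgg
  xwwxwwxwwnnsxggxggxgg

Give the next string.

s(k+1) = xww·s(k)·xgg, so each term gains xww as a prefix and xgg as a suffix.
One more step from xwwxwwxwwnnsxggxggxgg gives the answer.

xwwxwwxwwxwwnnsxggxggxggxgg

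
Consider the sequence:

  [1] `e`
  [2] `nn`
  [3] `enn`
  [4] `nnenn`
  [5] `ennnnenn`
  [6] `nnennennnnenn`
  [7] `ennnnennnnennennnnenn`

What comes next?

nnennennnnennennnnennnnennennnnenn

This is a Fibonacci-style word recurrence s(k) = s(k−2)·s(k−1): e.g. e·nn = enn.
The next term joins nnennennnnenn and ennnnennnnennennnnenn.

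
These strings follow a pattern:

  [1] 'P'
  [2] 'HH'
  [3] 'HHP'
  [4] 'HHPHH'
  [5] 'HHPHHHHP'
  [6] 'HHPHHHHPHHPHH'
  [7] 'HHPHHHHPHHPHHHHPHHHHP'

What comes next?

HHPHHHHPHHPHHHHPHHHHPHHPHHHHPHHPHH

From term 3 onward, concatenate the last term with the second-to-last: HH·P = HHP, HHP·HH = HHPHH, …
The next term joins HHPHHHHPHHPHHHHPHHHHP and HHPHHHHPHHPHH.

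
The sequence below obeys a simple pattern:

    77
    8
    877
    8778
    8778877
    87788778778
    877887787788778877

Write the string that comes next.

Each term (from the third on) is the previous term followed by the one before it: term 3 = 8·77 = 877.
So term 8 is 877887787788778877·87788778778.

87788778778877887787788778778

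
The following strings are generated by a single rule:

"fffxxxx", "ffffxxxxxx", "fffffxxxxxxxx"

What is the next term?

ffffffxxxxxxxxxx

Each string has the form f^{n+1} x^{2n}, where the shown terms are n = 2, 3, 4.
At n = 5 the blocks have lengths 6, 10.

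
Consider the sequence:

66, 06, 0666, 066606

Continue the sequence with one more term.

From term 3 onward, concatenate the last term with the second-to-last: 06·66 = 0666, 0666·06 = 066606, …
Continuing: 066606 · 0666 gives term 5.

0666060666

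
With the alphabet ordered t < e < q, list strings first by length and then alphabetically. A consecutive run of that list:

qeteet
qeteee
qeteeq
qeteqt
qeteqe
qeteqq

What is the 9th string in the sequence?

Stepping forward 3 times from qeteqq: qeteqq → qetqtt → qetqte, then the target.

qetqtq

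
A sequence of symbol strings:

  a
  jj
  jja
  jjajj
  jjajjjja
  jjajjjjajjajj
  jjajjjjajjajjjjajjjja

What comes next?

This is a Fibonacci-style word recurrence s(k) = s(k−1)·s(k−2): e.g. jj·a = jja.
So term 8 is jjajjjjajjajjjjajjjja·jjajjjjajjajj.

jjajjjjajjajjjjajjjjajjajjjjajjajj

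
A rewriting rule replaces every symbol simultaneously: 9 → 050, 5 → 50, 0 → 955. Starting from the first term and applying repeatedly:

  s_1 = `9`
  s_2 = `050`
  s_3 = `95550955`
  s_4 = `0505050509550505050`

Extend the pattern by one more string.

φ(0505050509550505050) expands symbol-by-symbol to 955 50 955 50 955 50 955 50 955 050 50 50 955 50 955 50 955 50 955; joining the 19 pieces gives the next term.

955509555095550955509550505050955509555095550955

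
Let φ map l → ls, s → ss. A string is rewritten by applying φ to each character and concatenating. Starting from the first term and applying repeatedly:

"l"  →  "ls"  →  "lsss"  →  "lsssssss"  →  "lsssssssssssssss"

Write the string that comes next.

Rewriting the 16 symbols of lsssssssssssssss one by one yields ls ss ss ss ss ss ss ss ss ss ss ss ss ss ss ss; concatenated:

lsssssssssssssssssssssssssssssss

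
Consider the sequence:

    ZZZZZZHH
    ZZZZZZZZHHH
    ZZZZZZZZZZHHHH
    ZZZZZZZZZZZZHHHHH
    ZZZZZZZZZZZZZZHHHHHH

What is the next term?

ZZZZZZZZZZZZZZZZHHHHHHH

Reading off run lengths: Z runs 6, 8, 10, 12, 14; H runs 2, 3, 4, 5, 6 — each is linear in n, where the shown terms are n = 3, 4, 5, 6, 7.
For the next term, n = 8, so the run lengths are 16, 7.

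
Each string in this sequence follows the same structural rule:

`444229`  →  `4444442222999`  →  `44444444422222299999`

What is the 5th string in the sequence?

4444444444444442222222222999999999

Reading off run lengths: 4 runs 3, 6, 9; 2 runs 2, 4, 6; 9 runs 1, 3, 5 — each is linear in n (n = 1, 2, …).
At n = 5 the blocks have lengths 15, 10, 9.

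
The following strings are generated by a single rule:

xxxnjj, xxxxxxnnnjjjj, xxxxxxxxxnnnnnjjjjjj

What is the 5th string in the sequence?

Reading off run lengths: x runs 3, 6, 9; n runs 1, 3, 5; j runs 2, 4, 6 — each is linear in n (n = 1, 2, …).
At n = 5 the blocks have lengths 15, 9, 10.

xxxxxxxxxxxxxxxnnnnnnnnnjjjjjjjjjj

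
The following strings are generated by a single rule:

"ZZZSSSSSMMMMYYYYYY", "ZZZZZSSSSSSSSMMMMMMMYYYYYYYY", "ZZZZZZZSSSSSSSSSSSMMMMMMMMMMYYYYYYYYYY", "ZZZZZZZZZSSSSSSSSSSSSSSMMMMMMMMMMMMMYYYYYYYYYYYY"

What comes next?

ZZZZZZZZZZZSSSSSSSSSSSSSSSSSMMMMMMMMMMMMMMMMYYYYYYYYYYYYYY

The n-th term is 2n-1 Z's then 3n-1 S's then 3n-2 M's then 2n+2 Y's, where the shown terms are n = 2, 3, 4, 5.
For the next term, n = 6, so the run lengths are 11, 17, 16, 14.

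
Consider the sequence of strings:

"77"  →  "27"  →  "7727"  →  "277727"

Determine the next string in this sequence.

7727277727

This is a Fibonacci-style word recurrence s(k) = s(k−2)·s(k−1): e.g. 77·27 = 7727.
The next term joins 7727 and 277727.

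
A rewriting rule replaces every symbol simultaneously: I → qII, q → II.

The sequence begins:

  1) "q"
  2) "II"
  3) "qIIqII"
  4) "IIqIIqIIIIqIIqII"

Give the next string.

qIIqIIIIqIIqIIIIqIIqIIqIIqIIIIqIIqIIIIqIIqII

φ(IIqIIqIIIIqIIqII) expands symbol-by-symbol to qII qII II qII qII II qII qII qII qII II qII qII II qII qII; joining the 16 pieces gives the next term.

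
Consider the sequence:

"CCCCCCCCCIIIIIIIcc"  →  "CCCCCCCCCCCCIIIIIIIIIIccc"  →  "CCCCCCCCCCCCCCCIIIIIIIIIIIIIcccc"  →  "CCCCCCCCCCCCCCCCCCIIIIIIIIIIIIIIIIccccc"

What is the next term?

CCCCCCCCCCCCCCCCCCCCCIIIIIIIIIIIIIIIIIIIcccccc

Each string has the form C^{3n+3} I^{3n+1} c^{n}, where the shown terms are n = 2, 3, 4, 5.
For the next term, n = 6, so the run lengths are 21, 19, 6.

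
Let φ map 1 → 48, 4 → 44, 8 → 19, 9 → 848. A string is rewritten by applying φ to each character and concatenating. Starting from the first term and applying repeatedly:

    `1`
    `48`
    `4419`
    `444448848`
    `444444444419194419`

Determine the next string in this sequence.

Rewriting the 18 symbols of 444444444419194419 one by one yields 44 44 44 44 44 44 44 44 44 44 48 848 48 848 44 44 48 848; concatenated:

444444444444444444444884848848444448848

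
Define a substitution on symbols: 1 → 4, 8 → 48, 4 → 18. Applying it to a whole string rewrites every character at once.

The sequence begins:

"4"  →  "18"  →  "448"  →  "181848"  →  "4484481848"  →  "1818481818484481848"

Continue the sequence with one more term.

Rewriting the 19 symbols of 1818481818484481848 one by one yields 4 48 4 48 18 48 4 48 4 48 18 48 18 18 48 4 48 18 48; concatenated:

448448184844844818481818484481848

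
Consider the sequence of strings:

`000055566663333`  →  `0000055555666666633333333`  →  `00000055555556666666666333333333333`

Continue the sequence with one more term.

000000055555555566666666666663333333333333333

Reading off run lengths: 0 runs 4, 5, 6; 5 runs 3, 5, 7; 6 runs 4, 7, 10; 3 runs 4, 8, 12 — each is linear in n (n = 1, 2, …).
For the next term, n = 4, so the run lengths are 7, 9, 13, 16.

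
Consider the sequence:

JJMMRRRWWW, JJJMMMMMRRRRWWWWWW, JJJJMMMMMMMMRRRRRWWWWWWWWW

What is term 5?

Term n consists of n+1 J's, followed by 3n-1 M's, followed by n+2 R's, followed by 3n W's (n = 1, 2, …).
Setting n = 5 gives 6, 14, 7, 15 characters in each block.

JJJJJJMMMMMMMMMMMMMMRRRRRRRWWWWWWWWWWWWWWW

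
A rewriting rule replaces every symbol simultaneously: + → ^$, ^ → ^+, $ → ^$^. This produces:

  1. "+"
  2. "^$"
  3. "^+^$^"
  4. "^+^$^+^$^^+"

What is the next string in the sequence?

Expanding ^+^$^+^$^^+: ^→^+, +→^$, ^→^+, $→^$^, ^→^+, +→^$, ^→^+, $→^$^, ^→^+, ^→^+, +→^$. Concatenated: ^+ ^$ ^+ ^$^ ^+ ^$ ^+ ^$^ ^+ ^+ ^$.

^+^$^+^$^^+^$^+^$^^+^+^$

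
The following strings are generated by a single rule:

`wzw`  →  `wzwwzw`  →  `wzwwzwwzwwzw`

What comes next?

Every step duplicates the string.
One more doubling of wzwwzwwzwwzw gives the answer.

wzwwzwwzwwzwwzwwzwwzwwzw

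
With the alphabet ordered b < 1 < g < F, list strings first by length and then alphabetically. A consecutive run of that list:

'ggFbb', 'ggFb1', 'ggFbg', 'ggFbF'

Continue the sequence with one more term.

ggF1b

Treat ggFbF as a base-4 numeral over the given alphabet and add one, carrying through any trailing F's.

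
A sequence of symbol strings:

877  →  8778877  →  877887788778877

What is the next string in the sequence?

Every step duplicates the string with '8' between the halves.
Doubling 877887788778877 with '8' between the halves:

8778877887788778877887788778877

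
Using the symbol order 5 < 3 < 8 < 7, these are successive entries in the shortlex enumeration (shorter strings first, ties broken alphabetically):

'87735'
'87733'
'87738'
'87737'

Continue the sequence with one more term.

The successor of 87737 increments the rightmost position that isn't already 7 and resets every position after it to 5.

87785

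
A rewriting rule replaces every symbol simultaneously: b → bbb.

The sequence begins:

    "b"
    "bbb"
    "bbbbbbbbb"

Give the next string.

bbbbbbbbbbbbbbbbbbbbbbbbbbb

Expanding bbbbbbbbb: b→bbb, b→bbb, b→bbb, b→bbb, b→bbb, b→bbb, b→bbb, b→bbb, b→bbb. Concatenated: bbb bbb bbb bbb bbb bbb bbb bbb bbb.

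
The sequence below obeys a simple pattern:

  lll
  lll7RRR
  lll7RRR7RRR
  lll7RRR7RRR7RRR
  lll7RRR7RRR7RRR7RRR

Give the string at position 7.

lll7RRR7RRR7RRR7RRR7RRR7RRR

Every step adds 7RRR to the end: s(k+1) = s(k)·7RRR.
From lll7RRR7RRR7RRR7RRR, 2 further steps: lll7RRR7RRR7RRR7RRR → lll7RRR7RRR7RRR7RRR7RRR → (answer).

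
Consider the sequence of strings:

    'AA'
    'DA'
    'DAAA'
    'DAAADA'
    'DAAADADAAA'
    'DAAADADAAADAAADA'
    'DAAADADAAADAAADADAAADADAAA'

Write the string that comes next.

DAAADADAAADAAADADAAADADAAADAAADADAAADAAADA

From term 3 onward, concatenate the last term with the second-to-last: DA·AA = DAAA, DAAA·DA = DAAADA, …
So term 8 is DAAADADAAADAAADADAAADADAAA·DAAADADAAADAAADA.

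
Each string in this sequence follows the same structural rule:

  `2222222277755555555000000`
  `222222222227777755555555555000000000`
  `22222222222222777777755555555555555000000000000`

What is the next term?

Each string has the form 2^{3n+2} 7^{2n-1} 5^{3n+2} 0^{3n}, where the shown terms are n = 2, 3, 4.
For the next term, n = 5, so the run lengths are 17, 9, 17, 15.

2222222222222222277777777755555555555555555000000000000000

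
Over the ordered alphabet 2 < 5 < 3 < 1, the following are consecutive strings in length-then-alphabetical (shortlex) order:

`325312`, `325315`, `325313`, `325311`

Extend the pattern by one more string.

325122

Find the rightmost character of 325311 below 1, bump it to the next letter, and reset everything to its right to 2.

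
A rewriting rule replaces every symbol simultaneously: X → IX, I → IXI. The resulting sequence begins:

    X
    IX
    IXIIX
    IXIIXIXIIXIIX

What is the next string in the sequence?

φ(IXIIXIXIIXIIX) expands symbol-by-symbol to IXI IX IXI IXI IX IXI IX IXI IXI IX IXI IXI IX; joining the 13 pieces gives the next term.

IXIIXIXIIXIIXIXIIXIXIIXIIXIXIIXIIX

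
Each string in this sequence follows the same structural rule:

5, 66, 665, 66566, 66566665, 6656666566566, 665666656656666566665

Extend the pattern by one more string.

6656666566566665666656656666566566

From term 3 onward, concatenate the last term with the second-to-last: 66·5 = 665, 665·66 = 66566, …
Continuing: 665666656656666566665 · 6656666566566 gives term 8.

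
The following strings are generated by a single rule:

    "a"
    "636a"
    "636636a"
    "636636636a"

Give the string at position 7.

Every step adds 636 at the front: s(k+1) = 636·s(k).
From 636636636a, 3 further steps: 636636636a → 636636636636a → 636636636636636a → (answer).

636636636636636636a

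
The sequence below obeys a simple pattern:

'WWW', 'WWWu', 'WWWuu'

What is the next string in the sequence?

Each term is the previous one with u appended.
One more step from WWWuu gives the answer.

WWWuuu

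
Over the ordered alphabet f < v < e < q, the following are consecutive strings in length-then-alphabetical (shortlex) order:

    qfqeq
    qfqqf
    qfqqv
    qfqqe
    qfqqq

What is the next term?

qvfff

The successor of qfqqq increments the rightmost position that isn't already q and resets every position after it to f.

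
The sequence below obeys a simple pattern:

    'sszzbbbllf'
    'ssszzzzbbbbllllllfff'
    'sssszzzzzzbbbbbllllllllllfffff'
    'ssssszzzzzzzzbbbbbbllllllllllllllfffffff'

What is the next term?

Reading off run lengths: s runs 2, 3, 4, 5; z runs 2, 4, 6, 8; b runs 3, 4, 5, 6; l runs 2, 6, 10, 14; f runs 1, 3, 5, 7 — each is linear in n (n = 1, 2, …).
Setting n = 5 gives 6, 10, 7, 18, 9 characters in each block.

sssssszzzzzzzzzzbbbbbbbllllllllllllllllllfffffffff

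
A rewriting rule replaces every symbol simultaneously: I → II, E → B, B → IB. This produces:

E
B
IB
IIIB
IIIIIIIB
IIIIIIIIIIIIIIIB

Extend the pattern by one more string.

IIIIIIIIIIIIIIIIIIIIIIIIIIIIIIIB

Applying the rule to each of the 16 symbols of IIIIIIIIIIIIIIIB gives the pieces II II II II II II II II II II II II II II II IB, which concatenate to the answer.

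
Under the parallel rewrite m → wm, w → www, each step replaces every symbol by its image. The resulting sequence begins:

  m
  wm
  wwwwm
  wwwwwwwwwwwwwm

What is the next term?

φ(wwwwwwwwwwwwwm) expands symbol-by-symbol to www www www www www www www www www www www www www wm; joining the 14 pieces gives the next term.

wwwwwwwwwwwwwwwwwwwwwwwwwwwwwwwwwwwwwwwwm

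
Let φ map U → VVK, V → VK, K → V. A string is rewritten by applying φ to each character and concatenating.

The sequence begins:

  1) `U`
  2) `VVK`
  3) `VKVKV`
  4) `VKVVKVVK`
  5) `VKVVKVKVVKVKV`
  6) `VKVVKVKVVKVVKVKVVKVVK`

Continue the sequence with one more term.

VKVVKVKVVKVVKVKVVKVKVVKVVKVKVVKVKV

φ(VKVVKVKVVKVVKVKVVKVVK) expands symbol-by-symbol to VK V VK VK V VK V VK VK V VK VK V VK V VK VK V VK VK V; joining the 21 pieces gives the next term.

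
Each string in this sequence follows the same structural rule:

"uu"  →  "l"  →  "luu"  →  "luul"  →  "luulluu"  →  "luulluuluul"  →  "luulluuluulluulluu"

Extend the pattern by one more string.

Each term (from the third on) is the previous term followed by the one before it: term 3 = l·uu = luu.
Continuing: luulluuluulluulluu · luulluuluul gives term 8.

luulluuluulluulluuluulluuluul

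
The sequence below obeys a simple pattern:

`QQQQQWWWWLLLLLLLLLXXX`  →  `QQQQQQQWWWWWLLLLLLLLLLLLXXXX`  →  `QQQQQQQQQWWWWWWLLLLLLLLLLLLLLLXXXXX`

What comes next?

QQQQQQQQQQQWWWWWWWLLLLLLLLLLLLLLLLLLXXXXXX

Each string has the form Q^{2n-1} W^{n+1} L^{3n} X^{n}, where the shown terms are n = 3, 4, 5.
At n = 6 the blocks have lengths 11, 7, 18, 6.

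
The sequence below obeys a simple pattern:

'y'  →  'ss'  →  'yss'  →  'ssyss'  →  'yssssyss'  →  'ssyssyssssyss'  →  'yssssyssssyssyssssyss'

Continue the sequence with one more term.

ssyssyssssyssyssssyssssyssyssssyss

This is a Fibonacci-style word recurrence s(k) = s(k−2)·s(k−1): e.g. y·ss = yss.
Continuing: ssyssyssssyss · yssssyssssyssyssssyss gives term 8.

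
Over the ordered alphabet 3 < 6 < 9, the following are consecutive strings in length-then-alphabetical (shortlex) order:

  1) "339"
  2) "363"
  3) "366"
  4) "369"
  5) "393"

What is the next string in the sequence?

396

Treat 393 as a base-3 numeral over the given alphabet and add one, carrying through any trailing 9's.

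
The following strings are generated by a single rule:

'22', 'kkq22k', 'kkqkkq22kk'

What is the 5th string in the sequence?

kkqkkqkkqkkq22kkkk

Each term wraps the previous one in kkq on the left and k on the right.
From kkqkkq22kk, 2 further steps: kkqkkq22kk → kkqkkqkkq22kkk → (answer).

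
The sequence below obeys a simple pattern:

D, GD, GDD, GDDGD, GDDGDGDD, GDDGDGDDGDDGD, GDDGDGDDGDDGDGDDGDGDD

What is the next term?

Each term (from the third on) is the previous term followed by the one before it: term 3 = GD·D = GDD.
Continuing: GDDGDGDDGDDGDGDDGDGDD · GDDGDGDDGDDGD gives term 8.

GDDGDGDDGDDGDGDDGDGDDGDDGDGDDGDDGD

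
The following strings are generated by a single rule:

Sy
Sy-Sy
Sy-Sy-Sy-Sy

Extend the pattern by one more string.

Every step duplicates the string with '-' between the halves.
Doubling Sy-Sy-Sy-Sy with '-' between the halves:

Sy-Sy-Sy-Sy-Sy-Sy-Sy-Sy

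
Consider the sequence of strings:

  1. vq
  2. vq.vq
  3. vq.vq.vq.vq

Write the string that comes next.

s(k+1) = s(k)·.·s(k) — each term doubles the last with '.' between the halves.
Doubling vq.vq.vq.vq with '.' between the halves:

vq.vq.vq.vq.vq.vq.vq.vq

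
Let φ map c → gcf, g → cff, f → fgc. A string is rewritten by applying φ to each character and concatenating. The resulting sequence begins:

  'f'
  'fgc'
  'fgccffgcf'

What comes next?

Rewriting each symbol of fgccffgcf: f→fgc, g→cff, c→gcf, c→gcf, f→fgc, f→fgc, g→cff, c→gcf, f→fgc, which concatenates to fgc cff gcf gcf fgc fgc cff gcf fgc.

fgccffgcfgcffgcfgccffgcffgc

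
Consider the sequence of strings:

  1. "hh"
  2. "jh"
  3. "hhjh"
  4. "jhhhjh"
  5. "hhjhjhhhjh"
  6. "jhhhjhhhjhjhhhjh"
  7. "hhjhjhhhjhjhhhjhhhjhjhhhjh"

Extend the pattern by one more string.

This is a Fibonacci-style word recurrence s(k) = s(k−2)·s(k−1): e.g. hh·jh = hhjh.
Continuing: jhhhjhhhjhjhhhjh · hhjhjhhhjhjhhhjhhhjhjhhhjh gives term 8.

jhhhjhhhjhjhhhjhhhjhjhhhjhjhhhjhhhjhjhhhjh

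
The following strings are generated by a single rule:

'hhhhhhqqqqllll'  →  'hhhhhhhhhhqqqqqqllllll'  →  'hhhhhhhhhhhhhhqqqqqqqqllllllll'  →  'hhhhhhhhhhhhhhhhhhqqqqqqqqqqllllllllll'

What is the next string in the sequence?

hhhhhhhhhhhhhhhhhhhhhhqqqqqqqqqqqqllllllllllll

Reading off run lengths: h runs 6, 10, 14, 18; q runs 4, 6, 8, 10; l runs 4, 6, 8, 10 — each is linear in n, where the shown terms are n = 2, 3, 4, 5.
For the next term, n = 6, so the run lengths are 22, 12, 12.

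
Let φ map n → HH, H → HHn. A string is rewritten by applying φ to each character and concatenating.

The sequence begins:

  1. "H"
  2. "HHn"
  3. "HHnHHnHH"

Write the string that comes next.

HHnHHnHHHHnHHnHHHHnHHn

Apply φ to HHnHHnHH symbol by symbol: H→HHn, H→HHn, n→HH, H→HHn, H→HHn, n→HH, H→HHn, H→HHn; joined: HHn HHn HH HHn HHn HH HHn HHn.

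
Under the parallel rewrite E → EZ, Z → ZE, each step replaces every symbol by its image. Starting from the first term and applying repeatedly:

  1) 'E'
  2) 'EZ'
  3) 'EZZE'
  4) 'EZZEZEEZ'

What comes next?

EZZEZEEZZEEZEZZE

Apply φ to EZZEZEEZ symbol by symbol: E→EZ, Z→ZE, Z→ZE, E→EZ, Z→ZE, E→EZ, E→EZ, Z→ZE; joined: EZ ZE ZE EZ ZE EZ EZ ZE.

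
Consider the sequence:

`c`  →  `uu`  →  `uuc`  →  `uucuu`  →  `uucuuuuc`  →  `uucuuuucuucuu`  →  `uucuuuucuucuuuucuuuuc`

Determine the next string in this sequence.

uucuuuucuucuuuucuuuucuucuuuucuucuu

Each term (from the third on) is the previous term followed by the one before it: term 3 = uu·c = uuc.
So term 8 is uucuuuucuucuuuucuuuuc·uucuuuucuucuu.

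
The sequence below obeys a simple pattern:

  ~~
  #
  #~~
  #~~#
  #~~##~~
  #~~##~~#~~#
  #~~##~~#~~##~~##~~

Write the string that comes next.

From term 3 onward, concatenate the last term with the second-to-last: #·~~ = #~~, #~~·# = #~~#, …
The next term joins #~~##~~#~~##~~##~~ and #~~##~~#~~#.

#~~##~~#~~##~~##~~#~~##~~#~~#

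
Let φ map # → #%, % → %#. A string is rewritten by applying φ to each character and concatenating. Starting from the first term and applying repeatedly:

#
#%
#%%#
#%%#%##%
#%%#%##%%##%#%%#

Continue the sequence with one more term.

#%%#%##%%##%#%%#%##%#%%##%%#%##%

φ(#%%#%##%%##%#%%#) expands symbol-by-symbol to #% %# %# #% %# #% #% %# %# #% #% %# #% %# %# #%; joining the 16 pieces gives the next term.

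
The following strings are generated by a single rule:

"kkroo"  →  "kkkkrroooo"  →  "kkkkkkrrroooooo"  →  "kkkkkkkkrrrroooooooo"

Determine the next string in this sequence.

kkkkkkkkkkrrrrroooooooooo

Reading off run lengths: k runs 2, 4, 6, 8; r runs 1, 2, 3, 4; o runs 2, 4, 6, 8 — each is linear in n (n = 1, 2, …).
At n = 5 the blocks have lengths 10, 5, 10.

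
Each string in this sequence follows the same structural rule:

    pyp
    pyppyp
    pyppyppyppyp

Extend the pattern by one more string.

Each string is two copies of the previous one concatenated.
So the next term is two copies of pyppyppyppyp.

pyppyppyppyppyppyppyppyp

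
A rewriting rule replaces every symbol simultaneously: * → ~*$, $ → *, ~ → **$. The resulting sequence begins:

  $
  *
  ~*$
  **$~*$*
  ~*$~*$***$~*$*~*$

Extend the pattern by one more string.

φ(~*$~*$***$~*$*~*$) expands symbol-by-symbol to **$ ~*$ * **$ ~*$ * ~*$ ~*$ ~*$ * **$ ~*$ * ~*$ **$ ~*$ *; joining the 17 pieces gives the next term.

**$~*$***$~*$*~*$~*$~*$***$~*$*~*$**$~*$*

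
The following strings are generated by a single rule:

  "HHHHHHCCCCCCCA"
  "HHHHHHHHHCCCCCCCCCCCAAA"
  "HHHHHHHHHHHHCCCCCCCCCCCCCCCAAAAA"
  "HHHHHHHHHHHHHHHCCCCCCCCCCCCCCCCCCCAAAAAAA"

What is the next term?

HHHHHHHHHHHHHHHHHHCCCCCCCCCCCCCCCCCCCCCCCAAAAAAAAA

Term n consists of 3n+3 H's, followed by 4n+3 C's, followed by 2n-1 A's (n = 1, 2, …).
At n = 5 the blocks have lengths 18, 23, 9.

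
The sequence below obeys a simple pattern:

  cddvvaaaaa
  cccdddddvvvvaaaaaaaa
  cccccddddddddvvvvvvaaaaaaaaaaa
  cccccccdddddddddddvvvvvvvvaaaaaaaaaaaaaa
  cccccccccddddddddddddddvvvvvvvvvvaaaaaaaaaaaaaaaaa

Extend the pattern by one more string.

Each string has the form c^{2n-1} d^{3n-1} v^{2n} a^{3n+2} (n = 1, 2, …).
At n = 6 the blocks have lengths 11, 17, 12, 20.

cccccccccccdddddddddddddddddvvvvvvvvvvvvaaaaaaaaaaaaaaaaaaaa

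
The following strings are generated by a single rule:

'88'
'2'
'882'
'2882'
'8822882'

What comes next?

28828822882

This is a Fibonacci-style word recurrence s(k) = s(k−2)·s(k−1): e.g. 88·2 = 882.
The next term joins 2882 and 8822882.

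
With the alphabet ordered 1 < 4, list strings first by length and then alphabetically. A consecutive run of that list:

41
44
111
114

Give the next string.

Treat 114 as a base-2 numeral over the given alphabet and add one, carrying through any trailing 4's.

141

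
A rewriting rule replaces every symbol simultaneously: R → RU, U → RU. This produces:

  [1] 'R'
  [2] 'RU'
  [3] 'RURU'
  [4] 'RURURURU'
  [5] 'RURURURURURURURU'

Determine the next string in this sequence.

RURURURURURURURURURURURURURURURU

Applying the rule to each of the 16 symbols of RURURURURURURURU gives the pieces RU RU RU RU RU RU RU RU RU RU RU RU RU RU RU RU, which concatenate to the answer.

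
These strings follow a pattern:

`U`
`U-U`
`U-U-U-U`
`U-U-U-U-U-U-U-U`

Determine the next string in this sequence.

U-U-U-U-U-U-U-U-U-U-U-U-U-U-U-U

Each string is two copies of the previous one joined by '-'.
So the next term is two copies of U-U-U-U-U-U-U-U with '-' between the halves.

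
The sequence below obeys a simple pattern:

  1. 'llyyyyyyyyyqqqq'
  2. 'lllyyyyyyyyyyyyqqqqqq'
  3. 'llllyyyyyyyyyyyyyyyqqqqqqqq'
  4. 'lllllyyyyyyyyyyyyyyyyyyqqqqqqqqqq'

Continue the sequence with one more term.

Term n consists of n l's, followed by 3n+3 y's, followed by 2n q's, where the shown terms are n = 2, 3, 4, 5.
For the next term, n = 6, so the run lengths are 6, 21, 12.

llllllyyyyyyyyyyyyyyyyyyyyyqqqqqqqqqqqq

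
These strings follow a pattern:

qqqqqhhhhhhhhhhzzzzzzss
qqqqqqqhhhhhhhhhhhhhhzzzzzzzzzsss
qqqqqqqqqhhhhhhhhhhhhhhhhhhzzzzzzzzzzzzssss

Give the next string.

qqqqqqqqqqqhhhhhhhhhhhhhhhhhhhhhhzzzzzzzzzzzzzzzsssss

The n-th term is 2n+1 q's then 4n+2 h's then 3n z's then n s's, where the shown terms are n = 2, 3, 4.
At n = 5 the blocks have lengths 11, 22, 15, 5.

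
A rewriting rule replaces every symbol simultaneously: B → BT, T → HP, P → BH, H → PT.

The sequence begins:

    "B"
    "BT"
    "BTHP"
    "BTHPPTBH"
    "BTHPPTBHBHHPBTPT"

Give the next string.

φ(BTHPPTBHBHHPBTPT) expands symbol-by-symbol to BT HP PT BH BH HP BT PT BT PT PT BH BT HP BH HP; joining the 16 pieces gives the next term.

BTHPPTBHBHHPBTPTBTPTPTBHBTHPBHHP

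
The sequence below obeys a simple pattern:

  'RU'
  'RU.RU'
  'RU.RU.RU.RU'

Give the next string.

s(k+1) = s(k)·.·s(k) — each term doubles the last with '.' between the halves.
Doubling RU.RU.RU.RU with '.' between the halves:

RU.RU.RU.RU.RU.RU.RU.RU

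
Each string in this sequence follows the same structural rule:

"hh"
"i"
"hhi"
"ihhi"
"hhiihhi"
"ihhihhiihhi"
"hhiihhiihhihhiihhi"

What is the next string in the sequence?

ihhihhiihhihhiihhiihhihhiihhi

Each term (from the third on) is the two preceding terms concatenated in order: term 3 = hh·i = hhi.
Continuing: ihhihhiihhi · hhiihhiihhihhiihhi gives term 8.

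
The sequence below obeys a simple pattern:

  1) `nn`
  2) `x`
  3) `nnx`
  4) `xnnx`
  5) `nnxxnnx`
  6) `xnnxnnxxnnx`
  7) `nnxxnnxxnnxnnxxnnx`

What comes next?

xnnxnnxxnnxnnxxnnxxnnxnnxxnnx

This is a Fibonacci-style word recurrence s(k) = s(k−2)·s(k−1): e.g. nn·x = nnx.
So term 8 is xnnxnnxxnnx·nnxxnnxxnnxnnxxnnx.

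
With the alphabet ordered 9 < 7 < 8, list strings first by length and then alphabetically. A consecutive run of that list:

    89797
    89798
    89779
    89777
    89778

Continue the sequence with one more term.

The successor of 89778 increments the rightmost position that isn't already 8 and resets every position after it to 9.

89789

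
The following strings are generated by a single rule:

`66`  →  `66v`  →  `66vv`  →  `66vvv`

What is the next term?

Every step adds v to the end: s(k+1) = s(k)·v.
Applying this once more to 66vvv:

66vvvv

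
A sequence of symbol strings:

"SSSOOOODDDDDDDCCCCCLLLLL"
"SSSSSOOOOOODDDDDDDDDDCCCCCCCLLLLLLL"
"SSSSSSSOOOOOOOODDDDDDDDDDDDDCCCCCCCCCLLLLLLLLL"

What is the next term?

SSSSSSSSSOOOOOOOOOODDDDDDDDDDDDDDDDCCCCCCCCCCCLLLLLLLLLLL

Reading off run lengths: S runs 3, 5, 7; O runs 4, 6, 8; D runs 7, 10, 13; C runs 5, 7, 9; L runs 5, 7, 9 — each is linear in n, where the shown terms are n = 2, 3, 4.
Setting n = 5 gives 9, 10, 16, 11, 11 characters in each block.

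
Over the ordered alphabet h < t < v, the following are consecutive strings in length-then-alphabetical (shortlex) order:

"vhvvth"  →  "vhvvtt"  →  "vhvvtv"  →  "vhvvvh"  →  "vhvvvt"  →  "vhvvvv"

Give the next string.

Find the rightmost character of vhvvvv below v, bump it to the next letter, and reset everything to its right to h.

vthhhh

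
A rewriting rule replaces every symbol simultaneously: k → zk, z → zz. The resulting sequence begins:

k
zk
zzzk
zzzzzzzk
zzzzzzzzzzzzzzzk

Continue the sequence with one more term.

zzzzzzzzzzzzzzzzzzzzzzzzzzzzzzzk

Replace each of the 16 characters of zzzzzzzzzzzzzzzk in place — zz zz zz zz zz zz zz zz zz zz zz zz zz zz zz zk — and concatenate.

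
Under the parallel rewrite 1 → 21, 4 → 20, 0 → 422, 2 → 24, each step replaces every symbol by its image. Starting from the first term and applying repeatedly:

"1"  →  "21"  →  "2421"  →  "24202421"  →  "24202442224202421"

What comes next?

242024422242020242424202442224202421

Applying the rule to each of the 17 symbols of 24202442224202421 gives the pieces 24 20 24 422 24 20 20 24 24 24 20 24 422 24 20 24 21, which concatenate to the answer.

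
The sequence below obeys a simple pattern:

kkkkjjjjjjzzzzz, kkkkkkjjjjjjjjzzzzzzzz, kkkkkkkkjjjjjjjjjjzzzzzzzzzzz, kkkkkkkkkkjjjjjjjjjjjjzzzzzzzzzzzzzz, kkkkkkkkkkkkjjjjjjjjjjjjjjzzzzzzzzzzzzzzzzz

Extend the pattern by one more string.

Term n consists of 2n k's, followed by 2n+2 j's, followed by 3n-1 z's, where the shown terms are n = 2, 3, 4, 5, 6.
Setting n = 7 gives 14, 16, 20 characters in each block.

kkkkkkkkkkkkkkjjjjjjjjjjjjjjjjzzzzzzzzzzzzzzzzzzzz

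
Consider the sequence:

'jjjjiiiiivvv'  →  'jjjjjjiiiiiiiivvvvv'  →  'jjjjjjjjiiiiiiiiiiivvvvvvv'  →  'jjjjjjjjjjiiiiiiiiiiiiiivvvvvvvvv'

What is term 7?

Reading off run lengths: j runs 4, 6, 8, 10; i runs 5, 8, 11, 14; v runs 3, 5, 7, 9 — each is linear in n, where the shown terms are n = 2, 3, 4, 5.
Setting n = 8 gives 16, 23, 15 characters in each block.

jjjjjjjjjjjjjjjjiiiiiiiiiiiiiiiiiiiiiiivvvvvvvvvvvvvvv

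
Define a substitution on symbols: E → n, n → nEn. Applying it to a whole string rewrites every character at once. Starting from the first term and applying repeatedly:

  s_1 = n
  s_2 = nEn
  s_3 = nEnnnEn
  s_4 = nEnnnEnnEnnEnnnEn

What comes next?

Rewriting the 17 symbols of nEnnnEnnEnnEnnnEn one by one yields nEn n nEn nEn nEn n nEn nEn n nEn nEn n nEn nEn nEn n nEn; concatenated:

nEnnnEnnEnnEnnnEnnEnnnEnnEnnnEnnEnnEnnnEn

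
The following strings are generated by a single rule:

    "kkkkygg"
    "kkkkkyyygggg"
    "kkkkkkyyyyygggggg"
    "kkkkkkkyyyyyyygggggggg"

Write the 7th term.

Reading off run lengths: k runs 4, 5, 6, 7; y runs 1, 3, 5, 7; g runs 2, 4, 6, 8 — each is linear in n (n = 1, 2, …).
Setting n = 7 gives 10, 13, 14 characters in each block.

kkkkkkkkkkyyyyyyyyyyyyygggggggggggggg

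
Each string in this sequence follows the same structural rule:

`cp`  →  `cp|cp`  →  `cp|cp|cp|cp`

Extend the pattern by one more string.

s(k+1) = s(k)·|·s(k) — each term doubles the last with '|' between the halves.
One more doubling of cp|cp|cp|cp gives the answer.

cp|cp|cp|cp|cp|cp|cp|cp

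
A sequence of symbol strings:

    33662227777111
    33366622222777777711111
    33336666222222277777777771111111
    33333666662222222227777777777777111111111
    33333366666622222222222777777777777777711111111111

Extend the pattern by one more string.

33333336666666222222222222277777777777777777771111111111111

Reading off run lengths: 3 runs 2, 3, 4, 5, 6; 6 runs 2, 3, 4, 5, 6; 2 runs 3, 5, 7, 9, 11; 7 runs 4, 7, 10, 13, 16; 1 runs 3, 5, 7, 9, 11 — each is linear in n (n = 1, 2, …).
At n = 6 the blocks have lengths 7, 7, 13, 19, 13.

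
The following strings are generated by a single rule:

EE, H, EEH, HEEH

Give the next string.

EEHHEEH

From term 3 onward, concatenate the second-to-last term with the last: EE·H = EEH, H·EEH = HEEH, …
Continuing: EEH · HEEH gives term 5.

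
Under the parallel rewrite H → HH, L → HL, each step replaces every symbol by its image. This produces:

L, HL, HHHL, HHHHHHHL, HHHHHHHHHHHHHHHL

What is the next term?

HHHHHHHHHHHHHHHHHHHHHHHHHHHHHHHL

Replace each of the 16 characters of HHHHHHHHHHHHHHHL in place — HH HH HH HH HH HH HH HH HH HH HH HH HH HH HH HL — and concatenate.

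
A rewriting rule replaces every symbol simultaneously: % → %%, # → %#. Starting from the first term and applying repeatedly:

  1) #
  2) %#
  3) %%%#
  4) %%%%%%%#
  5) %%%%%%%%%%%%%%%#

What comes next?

%%%%%%%%%%%%%%%%%%%%%%%%%%%%%%%#

φ(%%%%%%%%%%%%%%%#) expands symbol-by-symbol to %% %% %% %% %% %% %% %% %% %% %% %% %% %% %% %#; joining the 16 pieces gives the next term.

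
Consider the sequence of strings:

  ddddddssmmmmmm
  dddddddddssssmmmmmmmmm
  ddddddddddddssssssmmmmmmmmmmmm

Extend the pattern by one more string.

dddddddddddddddssssssssmmmmmmmmmmmmmmm

Term n consists of 3n d's, followed by 2n-2 s's, followed by 3n m's, where the shown terms are n = 2, 3, 4.
At n = 5 the blocks have lengths 15, 8, 15.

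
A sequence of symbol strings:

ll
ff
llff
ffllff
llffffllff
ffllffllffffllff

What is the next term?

From term 3 onward, concatenate the second-to-last term with the last: ll·ff = llff, ff·llff = ffllff, …
The next term joins llffffllff and ffllffllffffllff.

llffffllffffllffllffffllff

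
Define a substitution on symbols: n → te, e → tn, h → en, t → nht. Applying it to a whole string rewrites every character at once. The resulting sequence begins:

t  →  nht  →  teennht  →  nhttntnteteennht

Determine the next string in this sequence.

Rewriting the 16 symbols of nhttntnteteennht one by one yields te en nht nht te nht te nht tn nht tn tn te te en nht; concatenated:

teennhtnhttenhttenhttnnhttntnteteennht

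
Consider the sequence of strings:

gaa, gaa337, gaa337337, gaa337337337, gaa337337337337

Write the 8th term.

Every step adds 337 to the end: s(k+1) = s(k)·337.
From gaa337337337337, 3 further steps: gaa337337337337 → gaa337337337337337 → gaa337337337337337337 → (answer).

gaa337337337337337337337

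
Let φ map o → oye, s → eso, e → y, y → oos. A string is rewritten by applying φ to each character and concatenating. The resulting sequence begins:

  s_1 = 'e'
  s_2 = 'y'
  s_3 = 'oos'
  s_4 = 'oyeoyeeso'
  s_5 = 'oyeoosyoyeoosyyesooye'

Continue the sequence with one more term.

Replace each of the 21 characters of oyeoosyoyeoosyyesooye in place — oye oos y oye oye eso oos oye oos y oye oye eso oos oos y eso oye oye oos y — and concatenate.

oyeoosyoyeoyeesooosoyeoosyoyeoyeesooosoosyesooyeoyeoosy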